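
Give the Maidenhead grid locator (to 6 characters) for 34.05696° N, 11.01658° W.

Add 180° to longitude and 90° to latitude: 168.9834, 124.0570.
Field (20°×10°, letters A–R): 168.9834/20 → 8 → I, 124.0570/10 → 12 → M; chars IM.
Square (2°×1°, digits 0–9): 8.9834/2 → 4, 4.0570/1 → 4; chars 44.
Subsquare (5′×2.5′, letters a–x): 0.9834/0.0833333 → 11 → l, 0.0570/0.0416667 → 1 → b; chars lb.

IM44lb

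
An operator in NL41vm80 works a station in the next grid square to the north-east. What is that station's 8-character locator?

Longitude extended square 8; +1 → 9.
Latitude extended square 0; +1 → 1.

NL41vm91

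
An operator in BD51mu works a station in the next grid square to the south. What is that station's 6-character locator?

Latitude subsquare u = 20; −1 → 19 = t.
The longitude characters are unchanged.

BD51mt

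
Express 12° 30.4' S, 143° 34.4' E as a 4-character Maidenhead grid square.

Offset from 180°W / 90°S: lon 323.57°, lat 77.49°.
Field: lon ⌊323.57/20⌋ = 16 → Q; lat ⌊77.49/10⌋ = 7 → H.
Square: lon ⌊3.57/2⌋ = 1; lat ⌊7.49/1⌋ = 7.

QH17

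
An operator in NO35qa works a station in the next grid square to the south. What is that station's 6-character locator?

NO34qx

Latitude subsquare a = 0; −1 → -1, wraps to 23 = x, carry into square.
Latitude square 5; −1 → 4.
The longitude characters are unchanged.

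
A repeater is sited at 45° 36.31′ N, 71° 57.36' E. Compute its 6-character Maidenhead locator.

MN55xo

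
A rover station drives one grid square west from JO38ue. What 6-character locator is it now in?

Longitude subsquare u = 20; −1 → 19 = t.
The latitude characters are unchanged.

JO38te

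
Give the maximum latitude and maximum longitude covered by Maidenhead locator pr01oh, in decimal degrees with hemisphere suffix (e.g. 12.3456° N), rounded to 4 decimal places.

Field P=15, R=17: +15·20° lon, +17·10° lat → SW at lon 120°, lat 80°.
Square 0, 1: +0·2° lon, +1·1° lat → SW at lon 120°, lat 81°.
Subsquare o=14, h=7: +14·0.0833333° lon, +7·0.0416667° lat → SW at lon 121.167°, lat 81.2917°.
Cell spans 0.0833333° lon × 0.0416667° lat. NE corner is SW corner plus one full cell.
latitude 81.3333° N, longitude 121.2500° E.

81.3333° N, 121.2500° E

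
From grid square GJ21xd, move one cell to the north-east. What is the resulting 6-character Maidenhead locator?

Longitude subsquare x = 23; +1 → 24, wraps to 0 = a, carry into square.
Longitude square 2; +1 → 3.
Latitude subsquare d = 3; +1 → 4 = e.

GJ31ae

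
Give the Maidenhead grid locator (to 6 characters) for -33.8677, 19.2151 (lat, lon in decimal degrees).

JF96od

Shift to the Maidenhead origin (180°W, 90°S): lon 199.2151, lat 56.1323.
Field (20°×10°, letters A–R): 199.2151/20 → 9 → J, 56.1323/10 → 5 → F; chars JF.
Square (2°×1°, digits 0–9): 19.2151/2 → 9, 6.1323/1 → 6; chars 96.
Subsquare (5′×2.5′, letters a–x): 1.2151/0.0833333 → 14 → o, 0.1323/0.0416667 → 3 → d; chars od.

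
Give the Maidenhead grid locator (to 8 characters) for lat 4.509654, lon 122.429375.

PJ14fm12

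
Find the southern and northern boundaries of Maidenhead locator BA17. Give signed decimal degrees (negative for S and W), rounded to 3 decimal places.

Field B=1, A=0: +1·20° lon, +0·10° lat → SW at lon -160°, lat -90°.
Square 1, 7: +1·2° lon, +7·1° lat → SW at lon -158°, lat -83°.
Cell spans 2° lon × 1° lat.
south -83.000, north -82.000.

-83.000, -82.000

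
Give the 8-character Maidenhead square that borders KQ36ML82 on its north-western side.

KQ36ml73

Longitude extended square 8; −1 → 7.
Latitude extended square 2; +1 → 3.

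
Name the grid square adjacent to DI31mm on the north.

DI31mn

Latitude subsquare m = 12; +1 → 13 = n.
The longitude characters are unchanged.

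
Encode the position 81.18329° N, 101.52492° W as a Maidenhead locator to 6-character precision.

Shift to the Maidenhead origin (180°W, 90°S): lon 78.4751, lat 171.1833.
Field: 78.4751/20 → 3 → D, 171.1833/10 → 17 → R; chars DR.
Square: 18.4751/2 → 9, 1.1833/1 → 1; chars 91.
Subsquare: 0.4751/0.0833333 → 5 → f, 0.1833/0.0416667 → 4 → e; chars fe.

DR91fe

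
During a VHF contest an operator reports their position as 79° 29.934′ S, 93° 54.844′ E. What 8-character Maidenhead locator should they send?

Add 180° to longitude and 90° to latitude: 273.91407, 10.50110.
Field (20°×10°, letters A–R): lon ⌊273.91407/20⌋ = 13 → N; lat ⌊10.50110/10⌋ = 1 → B.
Square (2°×1°, digits 0–9): lon ⌊13.91407/2⌋ = 6; lat ⌊0.50110/1⌋ = 0.
Subsquare (5′×2.5′, letters a–x): lon ⌊1.91407/0.0833333⌋ = 22 → w; lat ⌊0.50110/0.0416667⌋ = 12 → m.
Extended square (30″×15″, digits 0–9): lon ⌊0.08073/0.00833333⌋ = 9; lat ⌊0.00110/0.00416667⌋ = 0.

NB60wm90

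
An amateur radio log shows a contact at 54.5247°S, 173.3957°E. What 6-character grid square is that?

RD65ql

Add 180° to longitude and 90° to latitude: 353.3957, 35.4753.
Field (20°×10°, letters A–R): 353.3957/20 → 17 → R, 35.4753/10 → 3 → D; chars RD.
Square (2°×1°, digits 0–9): 13.3957/2 → 6, 5.4753/1 → 5; chars 65.
Subsquare (5′×2.5′, letters a–x): 1.3957/0.0833333 → 16 → q, 0.4753/0.0416667 → 11 → l; chars ql.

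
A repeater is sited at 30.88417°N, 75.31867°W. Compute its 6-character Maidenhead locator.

Offset from 180°W / 90°S: lon 104.6813°, lat 120.8842°.
Field (20°×10°, letters A–R): 104.6813/20 → 5 → F, 120.8842/10 → 12 → M; chars FM.
Square (2°×1°, digits 0–9): 4.6813/2 → 2, 0.8842/1 → 0; chars 20.
Subsquare (5′×2.5′, letters a–x): 0.6813/0.0833333 → 8 → i, 0.8842/0.0416667 → 21 → v; chars iv.

FM20iv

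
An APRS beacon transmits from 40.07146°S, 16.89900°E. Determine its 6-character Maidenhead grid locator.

JE89kw

Offset from 180°W / 90°S: lon 196.8990°, lat 49.9285°.
Field (20°×10°, letters A–R): 196.8990/20 → 9 → J, 49.9285/10 → 4 → E; chars JE.
Square (2°×1°, digits 0–9): 16.8990/2 → 8, 9.9285/1 → 9; chars 89.
Subsquare (5′×2.5′, letters a–x): 0.8990/0.0833333 → 10 → k, 0.9285/0.0416667 → 22 → w; chars kw.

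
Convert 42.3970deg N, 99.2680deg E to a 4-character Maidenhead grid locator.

NN92

Offset from 180°W / 90°S: lon 279.27°, lat 132.40°.
Field: lon ⌊279.27/20⌋ = 13 → N; lat ⌊132.40/10⌋ = 13 → N.
Square: lon ⌊19.27/2⌋ = 9; lat ⌊2.40/1⌋ = 2.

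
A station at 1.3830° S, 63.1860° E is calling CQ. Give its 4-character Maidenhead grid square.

MI18

Add 180° to longitude and 90° to latitude: 243.19, 88.62.
Field: lon ⌊243.19/20⌋ = 12 → M; lat ⌊88.62/10⌋ = 8 → I.
Square: lon ⌊3.19/2⌋ = 1; lat ⌊8.62/1⌋ = 8.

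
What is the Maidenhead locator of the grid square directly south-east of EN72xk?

EN82aj

Longitude subsquare x = 23; +1 → 24, wraps to 0 = a, carry into square.
Longitude square 7; +1 → 8.
Latitude subsquare k = 10; −1 → 9 = j.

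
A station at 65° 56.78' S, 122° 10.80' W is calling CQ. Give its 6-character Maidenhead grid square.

CC84vb

Shift to the Maidenhead origin (180°W, 90°S): lon 57.8200, lat 24.0537.
Field (20°×10°, letters A–R): lon ⌊57.8200/20⌋ = 2 → C; lat ⌊24.0537/10⌋ = 2 → C.
Square (2°×1°, digits 0–9): lon ⌊17.8200/2⌋ = 8; lat ⌊4.0537/1⌋ = 4.
Subsquare (5′×2.5′, letters a–x): lon ⌊1.8200/0.0833333⌋ = 21 → v; lat ⌊0.0537/0.0416667⌋ = 1 → b.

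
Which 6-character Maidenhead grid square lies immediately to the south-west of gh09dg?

GH09cf

Longitude subsquare d = 3; −1 → 2 = c.
Latitude subsquare g = 6; −1 → 5 = f.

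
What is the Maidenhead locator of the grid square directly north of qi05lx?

Latitude subsquare x = 23; +1 → 24, wraps to 0 = a, carry into square.
Latitude square 5; +1 → 6.
The longitude characters are unchanged.

QI06la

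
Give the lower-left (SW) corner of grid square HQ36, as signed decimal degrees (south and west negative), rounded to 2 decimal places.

76.00, -34.00

Field H=7, Q=16: +7·20° lon, +16·10° lat → SW at lon -40°, lat 70°.
Square 3, 6: +3·2° lon, +6·1° lat → SW at lon -34°, lat 76°.
latitude 76.00, longitude -34.00.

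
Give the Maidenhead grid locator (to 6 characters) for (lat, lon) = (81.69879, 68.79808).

Shift to the Maidenhead origin (180°W, 90°S): lon 248.7981, lat 171.6988.
Field: 248.7981/20 → 12 → M, 171.6988/10 → 17 → R; chars MR.
Square: 8.7981/2 → 4, 1.6988/1 → 1; chars 41.
Subsquare: 0.7981/0.0833333 → 9 → j, 0.6988/0.0416667 → 16 → q; chars jq.

MR41jq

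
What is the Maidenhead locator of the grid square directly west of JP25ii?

Longitude subsquare i = 8; −1 → 7 = h.
The latitude characters are unchanged.

JP25hi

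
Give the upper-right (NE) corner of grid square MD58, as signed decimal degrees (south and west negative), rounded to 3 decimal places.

Field M=12, D=3: +12·20° lon, +3·10° lat → SW at lon 60°, lat -60°.
Square 5, 8: +5·2° lon, +8·1° lat → SW at lon 70°, lat -52°.
Cell spans 2° lon × 1° lat. NE corner is SW corner plus one full cell.
latitude -51.000, longitude 72.000.

-51.000, 72.000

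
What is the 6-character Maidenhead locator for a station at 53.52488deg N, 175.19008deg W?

Add 180° to longitude and 90° to latitude: 4.8099, 143.5249.
Field: 4.8099/20 → 0 → A, 143.5249/10 → 14 → O; chars AO.
Square: 4.8099/2 → 2, 3.5249/1 → 3; chars 23.
Subsquare: 0.8099/0.0833333 → 9 → j, 0.5249/0.0416667 → 12 → m; chars jm.

AO23jm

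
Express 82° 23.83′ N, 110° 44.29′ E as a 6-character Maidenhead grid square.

OR52ij

Add 180° to longitude and 90° to latitude: 290.7382, 172.3972.
Field: 290.7382/20 → 14 → O, 172.3972/10 → 17 → R; chars OR.
Square: 10.7382/2 → 5, 2.3972/1 → 2; chars 52.
Subsquare: 0.7382/0.0833333 → 8 → i, 0.3972/0.0416667 → 9 → j; chars ij.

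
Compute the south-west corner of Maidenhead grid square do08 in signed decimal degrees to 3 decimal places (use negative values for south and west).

58.000, -120.000

Field D=3, O=14: +3·20° lon, +14·10° lat → SW at lon -120°, lat 50°.
Square 0, 8: +0·2° lon, +8·1° lat → SW at lon -120°, lat 58°.
latitude 58.000, longitude -120.000.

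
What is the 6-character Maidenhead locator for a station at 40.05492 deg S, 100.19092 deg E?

OE09cw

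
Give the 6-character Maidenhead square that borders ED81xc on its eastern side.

Longitude subsquare x = 23; +1 → 24, wraps to 0 = a, carry into square.
Longitude square 8; +1 → 9.
The latitude characters are unchanged.

ED91ac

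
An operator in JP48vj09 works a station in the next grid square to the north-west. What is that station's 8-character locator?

JP48uk90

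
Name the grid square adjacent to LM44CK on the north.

Latitude subsquare k = 10; +1 → 11 = l.
The longitude characters are unchanged.

LM44cl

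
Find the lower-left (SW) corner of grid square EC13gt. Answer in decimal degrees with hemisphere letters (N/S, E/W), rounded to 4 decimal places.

66.2083° S, 97.5000° W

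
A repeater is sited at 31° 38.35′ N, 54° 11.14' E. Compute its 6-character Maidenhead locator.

Offset from 180°W / 90°S: lon 234.1857°, lat 121.6392°.
Field: 234.1857/20 → 11 → L, 121.6392/10 → 12 → M; chars LM.
Square: 14.1857/2 → 7, 1.6392/1 → 1; chars 71.
Subsquare: 0.1857/0.0833333 → 2 → c, 0.6392/0.0416667 → 15 → p; chars cp.

LM71cp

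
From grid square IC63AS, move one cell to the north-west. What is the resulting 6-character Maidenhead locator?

Longitude subsquare a = 0; −1 → -1, wraps to 23 = x, carry into square.
Longitude square 6; −1 → 5.
Latitude subsquare s = 18; +1 → 19 = t.

IC53xt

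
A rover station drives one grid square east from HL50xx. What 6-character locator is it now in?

Longitude subsquare x = 23; +1 → 24, wraps to 0 = a, carry into square.
Longitude square 5; +1 → 6.
The latitude characters are unchanged.

HL60ax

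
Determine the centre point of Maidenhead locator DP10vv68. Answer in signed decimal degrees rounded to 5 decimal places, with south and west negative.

60.91042, -116.19583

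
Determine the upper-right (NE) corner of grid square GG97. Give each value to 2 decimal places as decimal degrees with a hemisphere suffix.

22.00° S, 40.00° W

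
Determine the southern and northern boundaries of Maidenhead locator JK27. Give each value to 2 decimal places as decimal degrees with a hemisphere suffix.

Field J=9, K=10: +9·20° lon, +10·10° lat → SW at lon 0°, lat 10°.
Square 2, 7: +2·2° lon, +7·1° lat → SW at lon 4°, lat 17°.
Cell spans 2° lon × 1° lat.
south 17.00° N, north 18.00° N.

17.00° N, 18.00° N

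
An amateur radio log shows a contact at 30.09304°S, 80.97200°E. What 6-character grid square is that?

Add 180° to longitude and 90° to latitude: 260.9720, 59.9070.
Field: lon ⌊260.9720/20⌋ = 13 → N; lat ⌊59.9070/10⌋ = 5 → F.
Square: lon ⌊0.9720/2⌋ = 0; lat ⌊9.9070/1⌋ = 9.
Subsquare: lon ⌊0.9720/0.0833333⌋ = 11 → l; lat ⌊0.9070/0.0416667⌋ = 21 → v.

NF09lv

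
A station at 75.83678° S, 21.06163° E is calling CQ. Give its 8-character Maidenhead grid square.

KB04md79

Shift to the Maidenhead origin (180°W, 90°S): lon 201.06163, lat 14.16322.
Field: lon ⌊201.06163/20⌋ = 10 → K; lat ⌊14.16322/10⌋ = 1 → B.
Square: lon ⌊1.06163/2⌋ = 0; lat ⌊4.16322/1⌋ = 4.
Subsquare: lon ⌊1.06163/0.0833333⌋ = 12 → m; lat ⌊0.16322/0.0416667⌋ = 3 → d.
Extended square: lon ⌊0.06163/0.00833333⌋ = 7; lat ⌊0.03822/0.00416667⌋ = 9.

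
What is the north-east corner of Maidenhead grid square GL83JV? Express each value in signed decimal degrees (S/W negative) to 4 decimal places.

Field G=6, L=11: +6·20° lon, +11·10° lat → SW at lon -60°, lat 20°.
Square 8, 3: +8·2° lon, +3·1° lat → SW at lon -44°, lat 23°.
Subsquare j=9, v=21: +9·0.0833333° lon, +21·0.0416667° lat → SW at lon -43.25°, lat 23.875°.
Cell spans 0.0833333° lon × 0.0416667° lat. NE corner is SW corner plus one full cell.
latitude 23.9167, longitude -43.1667.

23.9167, -43.1667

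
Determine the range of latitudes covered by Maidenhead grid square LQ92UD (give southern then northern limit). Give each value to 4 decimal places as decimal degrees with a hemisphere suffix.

Field L=11, Q=16: +11·20° lon, +16·10° lat → SW at lon 40°, lat 70°.
Square 9, 2: +9·2° lon, +2·1° lat → SW at lon 58°, lat 72°.
Subsquare u=20, d=3: +20·0.0833333° lon, +3·0.0416667° lat → SW at lon 59.6667°, lat 72.125°.
Cell spans 0.0833333° lon × 0.0416667° lat.
south 72.1250° N, north 72.1667° N.

72.1250° N, 72.1667° N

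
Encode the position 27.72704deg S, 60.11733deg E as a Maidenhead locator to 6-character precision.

MG02bg

Offset from 180°W / 90°S: lon 240.1173°, lat 62.2730°.
Field: 240.1173/20 → 12 → M, 62.2730/10 → 6 → G; chars MG.
Square: 0.1173/2 → 0, 2.2730/1 → 2; chars 02.
Subsquare: 0.1173/0.0833333 → 1 → b, 0.2730/0.0416667 → 6 → g; chars bg.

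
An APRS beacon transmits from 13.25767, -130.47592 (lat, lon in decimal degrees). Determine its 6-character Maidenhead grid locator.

CK43sg

Offset from 180°W / 90°S: lon 49.5241°, lat 103.2577°.
Field (20°×10°, letters A–R): 49.5241/20 → 2 → C, 103.2577/10 → 10 → K; chars CK.
Square (2°×1°, digits 0–9): 9.5241/2 → 4, 3.2577/1 → 3; chars 43.
Subsquare (5′×2.5′, letters a–x): 1.5241/0.0833333 → 18 → s, 0.2577/0.0416667 → 6 → g; chars sg.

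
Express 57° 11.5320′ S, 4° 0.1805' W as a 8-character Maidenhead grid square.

Shift to the Maidenhead origin (180°W, 90°S): lon 175.99699, lat 32.80780.
Field: lon ⌊175.99699/20⌋ = 8 → I; lat ⌊32.80780/10⌋ = 3 → D.
Square: lon ⌊15.99699/2⌋ = 7; lat ⌊2.80780/1⌋ = 2.
Subsquare: lon ⌊1.99699/0.0833333⌋ = 23 → x; lat ⌊0.80780/0.0416667⌋ = 19 → t.
Extended square: lon ⌊0.08033/0.00833333⌋ = 9; lat ⌊0.01613/0.00416667⌋ = 3.

ID72xt93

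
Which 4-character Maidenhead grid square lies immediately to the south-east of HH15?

HH24

Longitude square 1; +1 → 2.
Latitude square 5; −1 → 4.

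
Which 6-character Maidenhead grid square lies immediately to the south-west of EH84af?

Longitude subsquare a = 0; −1 → -1, wraps to 23 = x, carry into square.
Longitude square 8; −1 → 7.
Latitude subsquare f = 5; −1 → 4 = e.

EH74xe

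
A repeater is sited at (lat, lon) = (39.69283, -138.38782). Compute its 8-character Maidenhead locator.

CM09tq36

Shift to the Maidenhead origin (180°W, 90°S): lon 41.61218, lat 129.69283.
Field: lon ⌊41.61218/20⌋ = 2 → C; lat ⌊129.69283/10⌋ = 12 → M.
Square: lon ⌊1.61218/2⌋ = 0; lat ⌊9.69283/1⌋ = 9.
Subsquare: lon ⌊1.61218/0.0833333⌋ = 19 → t; lat ⌊0.69283/0.0416667⌋ = 16 → q.
Extended square: lon ⌊0.02885/0.00833333⌋ = 3; lat ⌊0.02616/0.00416667⌋ = 6.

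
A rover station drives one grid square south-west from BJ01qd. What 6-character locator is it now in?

Longitude subsquare q = 16; −1 → 15 = p.
Latitude subsquare d = 3; −1 → 2 = c.

BJ01pc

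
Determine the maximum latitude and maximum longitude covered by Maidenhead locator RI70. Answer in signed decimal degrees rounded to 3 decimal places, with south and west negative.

Field R=17, I=8: +17·20° lon, +8·10° lat → SW at lon 160°, lat -10°.
Square 7, 0: +7·2° lon, +0·1° lat → SW at lon 174°, lat -10°.
Cell spans 2° lon × 1° lat. NE corner is SW corner plus one full cell.
latitude -9.000, longitude 176.000.

-9.000, 176.000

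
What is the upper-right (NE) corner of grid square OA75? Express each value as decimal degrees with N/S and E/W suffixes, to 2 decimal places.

84.00° S, 116.00° E

Field O=14, A=0: +14·20° lon, +0·10° lat → SW at lon 100°, lat -90°.
Square 7, 5: +7·2° lon, +5·1° lat → SW at lon 114°, lat -85°.
Cell spans 2° lon × 1° lat. NE corner is SW corner plus one full cell.
latitude 84.00° S, longitude 116.00° E.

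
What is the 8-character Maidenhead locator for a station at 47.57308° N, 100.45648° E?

ON07fn47

Add 180° to longitude and 90° to latitude: 280.45648, 137.57308.
Field: lon ⌊280.45648/20⌋ = 14 → O; lat ⌊137.57308/10⌋ = 13 → N.
Square: lon ⌊0.45648/2⌋ = 0; lat ⌊7.57308/1⌋ = 7.
Subsquare: lon ⌊0.45648/0.0833333⌋ = 5 → f; lat ⌊0.57308/0.0416667⌋ = 13 → n.
Extended square: lon ⌊0.03981/0.00833333⌋ = 4; lat ⌊0.03141/0.00416667⌋ = 7.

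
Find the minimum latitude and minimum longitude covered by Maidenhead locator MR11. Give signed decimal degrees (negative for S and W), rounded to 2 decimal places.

81.00, 62.00

Field M=12, R=17: +12·20° lon, +17·10° lat → SW at lon 60°, lat 80°.
Square 1, 1: +1·2° lon, +1·1° lat → SW at lon 62°, lat 81°.
latitude 81.00, longitude 62.00.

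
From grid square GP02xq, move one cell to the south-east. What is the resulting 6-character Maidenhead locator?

Longitude subsquare x = 23; +1 → 24, wraps to 0 = a, carry into square.
Longitude square 0; +1 → 1.
Latitude subsquare q = 16; −1 → 15 = p.

GP12ap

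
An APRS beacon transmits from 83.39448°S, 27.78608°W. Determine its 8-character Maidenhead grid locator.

Shift to the Maidenhead origin (180°W, 90°S): lon 152.21392, lat 6.60552.
Field: lon ⌊152.21392/20⌋ = 7 → H; lat ⌊6.60552/10⌋ = 0 → A.
Square: lon ⌊12.21392/2⌋ = 6; lat ⌊6.60552/1⌋ = 6.
Subsquare: lon ⌊0.21392/0.0833333⌋ = 2 → c; lat ⌊0.60552/0.0416667⌋ = 14 → o.
Extended square: lon ⌊0.04725/0.00833333⌋ = 5; lat ⌊0.02219/0.00416667⌋ = 5.

HA66co55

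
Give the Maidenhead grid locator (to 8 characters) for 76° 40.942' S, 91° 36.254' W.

EB43eh76

Add 180° to longitude and 90° to latitude: 88.39577, 13.31763.
Field: lon ⌊88.39577/20⌋ = 4 → E; lat ⌊13.31763/10⌋ = 1 → B.
Square: lon ⌊8.39577/2⌋ = 4; lat ⌊3.31763/1⌋ = 3.
Subsquare: lon ⌊0.39577/0.0833333⌋ = 4 → e; lat ⌊0.31763/0.0416667⌋ = 7 → h.
Extended square: lon ⌊0.06243/0.00833333⌋ = 7; lat ⌊0.02597/0.00416667⌋ = 6.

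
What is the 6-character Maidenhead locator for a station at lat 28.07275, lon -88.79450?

Add 180° to longitude and 90° to latitude: 91.2055, 118.0727.
Field: 91.2055/20 → 4 → E, 118.0727/10 → 11 → L; chars EL.
Square: 11.2055/2 → 5, 8.0727/1 → 8; chars 58.
Subsquare: 1.2055/0.0833333 → 14 → o, 0.0727/0.0416667 → 1 → b; chars ob.

EL58ob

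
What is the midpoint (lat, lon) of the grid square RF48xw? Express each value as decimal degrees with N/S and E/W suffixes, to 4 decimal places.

31.0625° S, 169.9583° E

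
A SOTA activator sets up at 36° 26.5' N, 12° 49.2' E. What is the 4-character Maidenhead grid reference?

JM66

Offset from 180°W / 90°S: lon 192.82°, lat 126.44°.
Field (20°×10°, letters A–R): 192.82/20 → 9 → J, 126.44/10 → 12 → M; chars JM.
Square (2°×1°, digits 0–9): 12.82/2 → 6, 6.44/1 → 6; chars 66.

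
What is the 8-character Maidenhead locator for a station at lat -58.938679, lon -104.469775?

DD71sb34

Shift to the Maidenhead origin (180°W, 90°S): lon 75.53023, lat 31.06132.
Field: 75.53023/20 → 3 → D, 31.06132/10 → 3 → D; chars DD.
Square: 15.53023/2 → 7, 1.06132/1 → 1; chars 71.
Subsquare: 1.53023/0.0833333 → 18 → s, 0.06132/0.0416667 → 1 → b; chars sb.
Extended square: 0.03023/0.00833333 → 3, 0.01965/0.00416667 → 4; chars 34.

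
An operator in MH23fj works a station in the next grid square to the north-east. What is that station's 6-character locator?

Longitude subsquare f = 5; +1 → 6 = g.
Latitude subsquare j = 9; +1 → 10 = k.

MH23gk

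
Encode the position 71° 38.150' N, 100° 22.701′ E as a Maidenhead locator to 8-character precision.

Shift to the Maidenhead origin (180°W, 90°S): lon 280.37835, lat 161.63583.
Field: 280.37835/20 → 14 → O, 161.63583/10 → 16 → Q; chars OQ.
Square: 0.37835/2 → 0, 1.63583/1 → 1; chars 01.
Subsquare: 0.37835/0.0833333 → 4 → e, 0.63583/0.0416667 → 15 → p; chars ep.
Extended square: 0.04502/0.00833333 → 5, 0.01083/0.00416667 → 2; chars 52.

OQ01ep52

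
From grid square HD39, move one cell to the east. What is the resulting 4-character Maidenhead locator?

Longitude square 3; +1 → 4.
The latitude characters are unchanged.

HD49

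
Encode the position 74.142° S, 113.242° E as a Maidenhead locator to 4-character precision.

OB65

Shift to the Maidenhead origin (180°W, 90°S): lon 293.24, lat 15.86.
Field: lon ⌊293.24/20⌋ = 14 → O; lat ⌊15.86/10⌋ = 1 → B.
Square: lon ⌊13.24/2⌋ = 6; lat ⌊5.86/1⌋ = 5.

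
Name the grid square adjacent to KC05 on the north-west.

JC96

Longitude square 0; −1 → -1, wraps to 9, carry into field.
Longitude field K = 10; −1 → 9 = J.
Latitude square 5; +1 → 6.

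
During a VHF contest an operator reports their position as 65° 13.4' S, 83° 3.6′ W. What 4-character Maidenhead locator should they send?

EC84

Add 180° to longitude and 90° to latitude: 96.94, 24.78.
Field: 96.94/20 → 4 → E, 24.78/10 → 2 → C; chars EC.
Square: 16.94/2 → 8, 4.78/1 → 4; chars 84.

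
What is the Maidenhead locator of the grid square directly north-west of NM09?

MN90

Longitude square 0; −1 → -1, wraps to 9, carry into field.
Longitude field N = 13; −1 → 12 = M.
Latitude square 9; +1 → 10, wraps to 0, carry into field.
Latitude field M = 12; +1 → 13 = N.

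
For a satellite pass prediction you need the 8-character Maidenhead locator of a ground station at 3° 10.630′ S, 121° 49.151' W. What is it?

Shift to the Maidenhead origin (180°W, 90°S): lon 58.18082, lat 86.82283.
Field: lon ⌊58.18082/20⌋ = 2 → C; lat ⌊86.82283/10⌋ = 8 → I.
Square: lon ⌊18.18082/2⌋ = 9; lat ⌊6.82283/1⌋ = 6.
Subsquare: lon ⌊0.18082/0.0833333⌋ = 2 → c; lat ⌊0.82283/0.0416667⌋ = 19 → t.
Extended square: lon ⌊0.01415/0.00833333⌋ = 1; lat ⌊0.03117/0.00416667⌋ = 7.

CI96ct17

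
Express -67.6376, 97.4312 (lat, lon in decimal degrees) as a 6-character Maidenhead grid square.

Shift to the Maidenhead origin (180°W, 90°S): lon 277.4312, lat 22.3624.
Field: lon ⌊277.4312/20⌋ = 13 → N; lat ⌊22.3624/10⌋ = 2 → C.
Square: lon ⌊17.4312/2⌋ = 8; lat ⌊2.3624/1⌋ = 2.
Subsquare: lon ⌊1.4312/0.0833333⌋ = 17 → r; lat ⌊0.3624/0.0416667⌋ = 8 → i.

NC82ri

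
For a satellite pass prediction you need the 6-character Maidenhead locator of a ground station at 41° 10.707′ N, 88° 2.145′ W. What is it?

EN51xe

Add 180° to longitude and 90° to latitude: 91.9643, 131.1784.
Field: lon ⌊91.9643/20⌋ = 4 → E; lat ⌊131.1784/10⌋ = 13 → N.
Square: lon ⌊11.9643/2⌋ = 5; lat ⌊1.1784/1⌋ = 1.
Subsquare: lon ⌊1.9643/0.0833333⌋ = 23 → x; lat ⌊0.1784/0.0416667⌋ = 4 → e.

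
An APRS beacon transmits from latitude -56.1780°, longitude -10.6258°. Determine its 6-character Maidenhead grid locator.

ID43qt

Shift to the Maidenhead origin (180°W, 90°S): lon 169.3742, lat 33.8220.
Field (20°×10°, letters A–R): lon ⌊169.3742/20⌋ = 8 → I; lat ⌊33.8220/10⌋ = 3 → D.
Square (2°×1°, digits 0–9): lon ⌊9.3742/2⌋ = 4; lat ⌊3.8220/1⌋ = 3.
Subsquare (5′×2.5′, letters a–x): lon ⌊1.3742/0.0833333⌋ = 16 → q; lat ⌊0.8220/0.0416667⌋ = 19 → t.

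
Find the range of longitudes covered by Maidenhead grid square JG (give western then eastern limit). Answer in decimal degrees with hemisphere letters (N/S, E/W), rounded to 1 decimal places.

0.0° E, 20.0° E

Field J=9, G=6: +9·20° lon, +6·10° lat → SW at lon 0°, lat -30°.
Cell spans 20° lon × 10° lat.
west 0.0° E, east 20.0° E.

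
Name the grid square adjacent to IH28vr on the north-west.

Longitude subsquare v = 21; −1 → 20 = u.
Latitude subsquare r = 17; +1 → 18 = s.

IH28us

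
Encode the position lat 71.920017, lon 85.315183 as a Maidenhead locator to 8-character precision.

NQ21pw70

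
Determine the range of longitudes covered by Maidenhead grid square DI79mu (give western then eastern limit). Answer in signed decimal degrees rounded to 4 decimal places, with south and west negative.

Field D=3, I=8: +3·20° lon, +8·10° lat → SW at lon -120°, lat -10°.
Square 7, 9: +7·2° lon, +9·1° lat → SW at lon -106°, lat -1°.
Subsquare m=12, u=20: +12·0.0833333° lon, +20·0.0416667° lat → SW at lon -105°, lat -0.166667°.
Cell spans 0.0833333° lon × 0.0416667° lat.
west -105.0000, east -104.9167.

-105.0000, -104.9167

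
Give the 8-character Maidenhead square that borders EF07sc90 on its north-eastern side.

Longitude extended square 9; +1 → 10, wraps to 0, carry into subsquare.
Longitude subsquare s = 18; +1 → 19 = t.
Latitude extended square 0; +1 → 1.

EF07tc01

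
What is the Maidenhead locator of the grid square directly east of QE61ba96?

QE61ca06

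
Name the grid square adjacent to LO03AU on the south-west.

Longitude subsquare a = 0; −1 → -1, wraps to 23 = x, carry into square.
Longitude square 0; −1 → -1, wraps to 9, carry into field.
Longitude field L = 11; −1 → 10 = K.
Latitude subsquare u = 20; −1 → 19 = t.

KO93xt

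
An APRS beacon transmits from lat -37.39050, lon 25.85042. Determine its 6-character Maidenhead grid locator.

KF22wo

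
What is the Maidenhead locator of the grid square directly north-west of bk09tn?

BK09so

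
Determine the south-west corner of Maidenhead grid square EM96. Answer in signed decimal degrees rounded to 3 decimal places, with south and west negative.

36.000, -82.000

Field E=4, M=12: +4·20° lon, +12·10° lat → SW at lon -100°, lat 30°.
Square 9, 6: +9·2° lon, +6·1° lat → SW at lon -82°, lat 36°.
latitude 36.000, longitude -82.000.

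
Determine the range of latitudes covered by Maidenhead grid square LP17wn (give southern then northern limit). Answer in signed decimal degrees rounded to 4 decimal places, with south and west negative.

67.5417, 67.5833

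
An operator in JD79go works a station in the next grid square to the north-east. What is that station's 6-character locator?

JD79hp

Longitude subsquare g = 6; +1 → 7 = h.
Latitude subsquare o = 14; +1 → 15 = p.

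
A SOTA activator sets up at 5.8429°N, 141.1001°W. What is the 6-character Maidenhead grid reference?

Shift to the Maidenhead origin (180°W, 90°S): lon 38.8999, lat 95.8429.
Field (20°×10°, letters A–R): lon ⌊38.8999/20⌋ = 1 → B; lat ⌊95.8429/10⌋ = 9 → J.
Square (2°×1°, digits 0–9): lon ⌊18.8999/2⌋ = 9; lat ⌊5.8429/1⌋ = 5.
Subsquare (5′×2.5′, letters a–x): lon ⌊0.8999/0.0833333⌋ = 10 → k; lat ⌊0.8429/0.0416667⌋ = 20 → u.

BJ95ku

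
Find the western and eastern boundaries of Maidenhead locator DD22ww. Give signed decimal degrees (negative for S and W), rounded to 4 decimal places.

-114.1667, -114.0833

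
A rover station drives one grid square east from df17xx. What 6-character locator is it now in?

DF27ax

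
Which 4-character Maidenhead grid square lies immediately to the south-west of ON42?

ON31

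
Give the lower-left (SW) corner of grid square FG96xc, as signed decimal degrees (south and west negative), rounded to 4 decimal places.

-23.9167, -60.0833

Field F=5, G=6: +5·20° lon, +6·10° lat → SW at lon -80°, lat -30°.
Square 9, 6: +9·2° lon, +6·1° lat → SW at lon -62°, lat -24°.
Subsquare x=23, c=2: +23·0.0833333° lon, +2·0.0416667° lat → SW at lon -60.0833°, lat -23.9167°.
latitude -23.9167, longitude -60.0833.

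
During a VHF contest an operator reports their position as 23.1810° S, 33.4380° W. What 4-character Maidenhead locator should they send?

Offset from 180°W / 90°S: lon 146.56°, lat 66.82°.
Field (20°×10°, letters A–R): lon ⌊146.56/20⌋ = 7 → H; lat ⌊66.82/10⌋ = 6 → G.
Square (2°×1°, digits 0–9): lon ⌊6.56/2⌋ = 3; lat ⌊6.82/1⌋ = 6.

HG36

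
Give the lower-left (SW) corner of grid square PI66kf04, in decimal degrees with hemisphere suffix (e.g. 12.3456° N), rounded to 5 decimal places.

3.77500° S, 132.83333° E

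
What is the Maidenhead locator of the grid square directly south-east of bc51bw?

Longitude subsquare b = 1; +1 → 2 = c.
Latitude subsquare w = 22; −1 → 21 = v.

BC51cv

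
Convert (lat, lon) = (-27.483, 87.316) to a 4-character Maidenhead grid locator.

NG32

Shift to the Maidenhead origin (180°W, 90°S): lon 267.32, lat 62.52.
Field (20°×10°, letters A–R): 267.32/20 → 13 → N, 62.52/10 → 6 → G; chars NG.
Square (2°×1°, digits 0–9): 7.32/2 → 3, 2.52/1 → 2; chars 32.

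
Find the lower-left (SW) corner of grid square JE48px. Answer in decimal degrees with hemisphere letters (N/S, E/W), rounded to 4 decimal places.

Field J=9, E=4: +9·20° lon, +4·10° lat → SW at lon 0°, lat -50°.
Square 4, 8: +4·2° lon, +8·1° lat → SW at lon 8°, lat -42°.
Subsquare p=15, x=23: +15·0.0833333° lon, +23·0.0416667° lat → SW at lon 9.25°, lat -41.0417°.
latitude 41.0417° S, longitude 9.2500° E.

41.0417° S, 9.2500° E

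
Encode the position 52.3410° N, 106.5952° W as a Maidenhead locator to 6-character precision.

DO62qi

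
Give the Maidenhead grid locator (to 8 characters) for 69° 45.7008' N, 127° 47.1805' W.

CP69cs52

Offset from 180°W / 90°S: lon 52.21366°, lat 159.76168°.
Field: lon ⌊52.21366/20⌋ = 2 → C; lat ⌊159.76168/10⌋ = 15 → P.
Square: lon ⌊12.21366/2⌋ = 6; lat ⌊9.76168/1⌋ = 9.
Subsquare: lon ⌊0.21366/0.0833333⌋ = 2 → c; lat ⌊0.76168/0.0416667⌋ = 18 → s.
Extended square: lon ⌊0.04699/0.00833333⌋ = 5; lat ⌊0.01168/0.00416667⌋ = 2.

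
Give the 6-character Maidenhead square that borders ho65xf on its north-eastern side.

Longitude subsquare x = 23; +1 → 24, wraps to 0 = a, carry into square.
Longitude square 6; +1 → 7.
Latitude subsquare f = 5; +1 → 6 = g.

HO75ag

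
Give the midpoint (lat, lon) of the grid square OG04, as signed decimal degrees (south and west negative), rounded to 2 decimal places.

-25.50, 101.00

Field O=14, G=6: +14·20° lon, +6·10° lat → SW at lon 100°, lat -30°.
Square 0, 4: +0·2° lon, +4·1° lat → SW at lon 100°, lat -26°.
Cell spans 2° lon × 1° lat. Centre is SW corner plus half of each.
latitude -25.50, longitude 101.00.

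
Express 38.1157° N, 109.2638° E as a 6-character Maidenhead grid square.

Shift to the Maidenhead origin (180°W, 90°S): lon 289.2638, lat 128.1157.
Field: lon ⌊289.2638/20⌋ = 14 → O; lat ⌊128.1157/10⌋ = 12 → M.
Square: lon ⌊9.2638/2⌋ = 4; lat ⌊8.1157/1⌋ = 8.
Subsquare: lon ⌊1.2638/0.0833333⌋ = 15 → p; lat ⌊0.1157/0.0416667⌋ = 2 → c.

OM48pc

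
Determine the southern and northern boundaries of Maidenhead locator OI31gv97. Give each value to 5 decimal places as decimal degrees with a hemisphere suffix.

8.09583° S, 8.09167° S

Field O=14, I=8: +14·20° lon, +8·10° lat → SW at lon 100°, lat -10°.
Square 3, 1: +3·2° lon, +1·1° lat → SW at lon 106°, lat -9°.
Subsquare g=6, v=21: +6·0.0833333° lon, +21·0.0416667° lat → SW at lon 106.5°, lat -8.125°.
Extended square 9, 7: +9·0.00833333° lon, +7·0.00416667° lat → SW at lon 106.575°, lat -8.09583°.
Cell spans 0.00833333° lon × 0.00416667° lat.
south 8.09583° S, north 8.09167° S.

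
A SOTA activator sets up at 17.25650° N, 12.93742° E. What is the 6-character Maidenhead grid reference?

JK67lg

Offset from 180°W / 90°S: lon 192.9374°, lat 107.2565°.
Field (20°×10°, letters A–R): lon ⌊192.9374/20⌋ = 9 → J; lat ⌊107.2565/10⌋ = 10 → K.
Square (2°×1°, digits 0–9): lon ⌊12.9374/2⌋ = 6; lat ⌊7.2565/1⌋ = 7.
Subsquare (5′×2.5′, letters a–x): lon ⌊0.9374/0.0833333⌋ = 11 → l; lat ⌊0.2565/0.0416667⌋ = 6 → g.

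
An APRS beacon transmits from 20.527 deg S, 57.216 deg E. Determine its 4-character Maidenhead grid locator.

LG89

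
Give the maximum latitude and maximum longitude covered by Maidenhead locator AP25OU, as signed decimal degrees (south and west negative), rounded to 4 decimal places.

Field A=0, P=15: +0·20° lon, +15·10° lat → SW at lon -180°, lat 60°.
Square 2, 5: +2·2° lon, +5·1° lat → SW at lon -176°, lat 65°.
Subsquare o=14, u=20: +14·0.0833333° lon, +20·0.0416667° lat → SW at lon -174.833°, lat 65.8333°.
Cell spans 0.0833333° lon × 0.0416667° lat. NE corner is SW corner plus one full cell.
latitude 65.8750, longitude -174.7500.

65.8750, -174.7500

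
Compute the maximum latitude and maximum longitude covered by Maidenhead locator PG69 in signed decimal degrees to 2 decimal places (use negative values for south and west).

Field P=15, G=6: +15·20° lon, +6·10° lat → SW at lon 120°, lat -30°.
Square 6, 9: +6·2° lon, +9·1° lat → SW at lon 132°, lat -21°.
Cell spans 2° lon × 1° lat. NE corner is SW corner plus one full cell.
latitude -20.00, longitude 134.00.

-20.00, 134.00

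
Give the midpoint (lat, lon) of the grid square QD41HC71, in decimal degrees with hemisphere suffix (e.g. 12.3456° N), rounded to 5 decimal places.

58.91042° S, 148.64583° E

Field Q=16, D=3: +16·20° lon, +3·10° lat → SW at lon 140°, lat -60°.
Square 4, 1: +4·2° lon, +1·1° lat → SW at lon 148°, lat -59°.
Subsquare h=7, c=2: +7·0.0833333° lon, +2·0.0416667° lat → SW at lon 148.583°, lat -58.9167°.
Extended square 7, 1: +7·0.00833333° lon, +1·0.00416667° lat → SW at lon 148.642°, lat -58.9125°.
Cell spans 0.00833333° lon × 0.00416667° lat. Centre is SW corner plus half of each.
latitude 58.91042° S, longitude 148.64583° E.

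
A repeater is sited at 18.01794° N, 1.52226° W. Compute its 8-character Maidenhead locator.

IK98fa74

Add 180° to longitude and 90° to latitude: 178.47774, 108.01794.
Field (20°×10°, letters A–R): lon ⌊178.47774/20⌋ = 8 → I; lat ⌊108.01794/10⌋ = 10 → K.
Square (2°×1°, digits 0–9): lon ⌊18.47774/2⌋ = 9; lat ⌊8.01794/1⌋ = 8.
Subsquare (5′×2.5′, letters a–x): lon ⌊0.47774/0.0833333⌋ = 5 → f; lat ⌊0.01794/0.0416667⌋ = 0 → a.
Extended square (30″×15″, digits 0–9): lon ⌊0.06107/0.00833333⌋ = 7; lat ⌊0.01794/0.00416667⌋ = 4.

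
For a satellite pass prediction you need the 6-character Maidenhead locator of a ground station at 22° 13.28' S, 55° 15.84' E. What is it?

Add 180° to longitude and 90° to latitude: 235.2640, 67.7787.
Field: 235.2640/20 → 11 → L, 67.7787/10 → 6 → G; chars LG.
Square: 15.2640/2 → 7, 7.7787/1 → 7; chars 77.
Subsquare: 1.2640/0.0833333 → 15 → p, 0.7787/0.0416667 → 18 → s; chars ps.

LG77ps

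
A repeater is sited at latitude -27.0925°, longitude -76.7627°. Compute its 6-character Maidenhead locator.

Add 180° to longitude and 90° to latitude: 103.2373, 62.9075.
Field: lon ⌊103.2373/20⌋ = 5 → F; lat ⌊62.9075/10⌋ = 6 → G.
Square: lon ⌊3.2373/2⌋ = 1; lat ⌊2.9075/1⌋ = 2.
Subsquare: lon ⌊1.2373/0.0833333⌋ = 14 → o; lat ⌊0.9075/0.0416667⌋ = 21 → v.

FG12ov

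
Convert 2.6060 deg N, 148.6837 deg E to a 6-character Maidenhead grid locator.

QJ42io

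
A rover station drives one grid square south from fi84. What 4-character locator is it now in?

Latitude square 4; −1 → 3.
The longitude characters are unchanged.

FI83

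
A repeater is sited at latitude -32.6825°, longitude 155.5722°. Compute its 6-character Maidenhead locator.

Shift to the Maidenhead origin (180°W, 90°S): lon 335.5722, lat 57.3175.
Field: lon ⌊335.5722/20⌋ = 16 → Q; lat ⌊57.3175/10⌋ = 5 → F.
Square: lon ⌊15.5722/2⌋ = 7; lat ⌊7.3175/1⌋ = 7.
Subsquare: lon ⌊1.5722/0.0833333⌋ = 18 → s; lat ⌊0.3175/0.0416667⌋ = 7 → h.

QF77sh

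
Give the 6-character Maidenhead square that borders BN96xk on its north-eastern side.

Longitude subsquare x = 23; +1 → 24, wraps to 0 = a, carry into square.
Longitude square 9; +1 → 10, wraps to 0, carry into field.
Longitude field B = 1; +1 → 2 = C.
Latitude subsquare k = 10; +1 → 11 = l.

CN06al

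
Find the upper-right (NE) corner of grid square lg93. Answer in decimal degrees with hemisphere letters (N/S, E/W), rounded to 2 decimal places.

26.00° S, 60.00° E

Field L=11, G=6: +11·20° lon, +6·10° lat → SW at lon 40°, lat -30°.
Square 9, 3: +9·2° lon, +3·1° lat → SW at lon 58°, lat -27°.
Cell spans 2° lon × 1° lat. NE corner is SW corner plus one full cell.
latitude 26.00° S, longitude 60.00° E.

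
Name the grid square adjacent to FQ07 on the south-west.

EQ96

Longitude square 0; −1 → -1, wraps to 9, carry into field.
Longitude field F = 5; −1 → 4 = E.
Latitude square 7; −1 → 6.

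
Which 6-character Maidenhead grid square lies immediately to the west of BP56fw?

BP56ew

Longitude subsquare f = 5; −1 → 4 = e.
The latitude characters are unchanged.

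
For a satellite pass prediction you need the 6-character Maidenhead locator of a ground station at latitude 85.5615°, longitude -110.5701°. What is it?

DR45rn

Shift to the Maidenhead origin (180°W, 90°S): lon 69.4299, lat 175.5615.
Field: lon ⌊69.4299/20⌋ = 3 → D; lat ⌊175.5615/10⌋ = 17 → R.
Square: lon ⌊9.4299/2⌋ = 4; lat ⌊5.5615/1⌋ = 5.
Subsquare: lon ⌊1.4299/0.0833333⌋ = 17 → r; lat ⌊0.5615/0.0416667⌋ = 13 → n.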